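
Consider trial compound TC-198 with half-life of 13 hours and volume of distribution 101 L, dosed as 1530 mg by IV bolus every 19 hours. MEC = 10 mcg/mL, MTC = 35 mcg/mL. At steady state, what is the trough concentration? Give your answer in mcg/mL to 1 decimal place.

8.6 mcg/mL

k = ln2/t½ = ln2/13 ≈ 0.053319 h⁻¹; fraction remaining f = e^(−kτ) = e^(−0.053319×19) ≈ 0.3631.
Each bolus raises the concentration by D/Vd = 1530/101 ≈ 15.149 mcg/mL.
Steady-state trough Cmin,ss = C₀·f/(1−f) ≈ 15.149 × 0.3631/0.6369 ≈ 8.637 mcg/mL.
Trough 8.6 mcg/mL vs MEC 10 mcg/mL: subtherapeutic.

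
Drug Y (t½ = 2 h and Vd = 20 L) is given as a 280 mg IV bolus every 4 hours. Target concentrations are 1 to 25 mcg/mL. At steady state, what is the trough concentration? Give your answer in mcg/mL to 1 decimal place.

4.7 mcg/mL

The dosing interval is 2 half-lives, so f = 2^(−2) = 0.25.
Accumulation ratio R = 1/(1 − f) = 1/0.75 = 4/3.
Single-dose peak C₀ = D/Vd = 280/20 = 14 mcg/mL.
Steady-state peak Cmax,ss = C₀·R = 14 × 4/3 ≈ 18.667 mcg/mL.
Steady-state trough Cmin,ss = Cmax,ss·f ≈ 18.667 × 0.25 ≈ 4.667 mcg/mL.
Trough 4.7 mcg/mL vs MEC 1 mcg/mL: adequate.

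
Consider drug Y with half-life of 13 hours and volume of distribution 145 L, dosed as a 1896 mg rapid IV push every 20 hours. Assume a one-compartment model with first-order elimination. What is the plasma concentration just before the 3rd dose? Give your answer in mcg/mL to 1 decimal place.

6.1 mcg/mL

f = (1/2)^(τ/t½) = (1/2)^(20/13) ≈ 0.3443.
C₀ = D/Vd = 1896/145 ≈ 13.076 mcg/mL.
Before the 3rd dose, 2 doses have been given. Superposition: Cmin = C₀·(f + f²).
≈ 13.076 × (0.3443 + 0.1185) ≈ 13.076 × 0.4628 ≈ 6.052 mcg/mL.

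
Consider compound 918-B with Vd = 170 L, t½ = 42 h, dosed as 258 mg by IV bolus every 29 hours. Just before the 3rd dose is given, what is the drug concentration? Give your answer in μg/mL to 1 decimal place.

f = (1/2)^(τ/t½) = (1/2)^(29/42) ≈ 0.6196.
C₀ = D/Vd = 258/170 ≈ 1.518 μg/mL.
Before the 3rd dose, 2 doses have been given. Superposition: Cmin = C₀·(f + f²).
≈ 1.518 × (0.6196 + 0.3839) ≈ 1.518 × 1.0035 ≈ 1.523 μg/mL.

1.5 μg/mL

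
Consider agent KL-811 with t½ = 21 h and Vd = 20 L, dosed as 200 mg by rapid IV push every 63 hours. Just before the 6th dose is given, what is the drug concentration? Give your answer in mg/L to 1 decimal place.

f = (1/2)^(τ/t½) = (1/2)^(63/21) ≈ 0.1250.
C₀ = D/Vd = 200/20 ≈ 10.000 mg/L.
Before the 6th dose, 5 doses have been given. Superposition: Cmin = C₀·(f + f² + … + f^5).
≈ 10.000 × (0.1250 + 0.0156 + 0.0020 + 0.0002 + 0.0000) ≈ 10.000 × 0.1428 ≈ 1.428 mg/L.

1.4 mg/L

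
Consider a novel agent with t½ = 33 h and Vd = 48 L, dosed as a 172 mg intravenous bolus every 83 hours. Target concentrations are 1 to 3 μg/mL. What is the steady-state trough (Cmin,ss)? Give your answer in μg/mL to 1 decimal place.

0.8 μg/mL

τ/t½ = 83/33 ≈ 2.5152, so fraction remaining f = (1/2)^(83/33) ≈ 0.1749.
At steady state, accumulation factor R = 1/(1 − e^(−kτ)) ≈ 1.2120.
Each bolus raises the concentration by D/Vd = 172/48 ≈ 3.583 μg/mL.
Cmax,ss = C₀/(1 − f) ≈ 3.583/0.8251 ≈ 4.343 μg/mL.
Steady-state trough Cmin,ss = Cmax,ss·f ≈ 4.343 × 0.1749 ≈ 0.760 μg/mL.
Trough 0.8 μg/mL vs MEC 1 μg/mL: subtherapeutic.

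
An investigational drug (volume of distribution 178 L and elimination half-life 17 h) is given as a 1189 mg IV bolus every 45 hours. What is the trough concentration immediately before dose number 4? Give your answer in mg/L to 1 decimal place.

f = (1/2)^(τ/t½) = (1/2)^(45/17) ≈ 0.1596.
C₀ = D/Vd = 1189/178 ≈ 6.680 mg/L.
Before the 4th dose, 3 doses have been given. Superposition: Cmin = C₀·(f + f² + … + f^3).
≈ 6.680 × (0.1596 + 0.0255 + 0.0041) ≈ 6.680 × 0.1892 ≈ 1.264 mg/L.

1.3 mg/L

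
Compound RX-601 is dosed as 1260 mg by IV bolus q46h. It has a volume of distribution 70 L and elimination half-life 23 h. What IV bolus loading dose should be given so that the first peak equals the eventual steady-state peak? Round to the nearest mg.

f = (1/2)^(46/23) ≈ 0.250000; accumulation ratio R = 1/(1−f) ≈ 1.33333.
Loading dose to hit Cmax,ss on first dose: D_load = D_maint·R ≈ 1260 × 1.33333 ≈ 1680.00 mg.

1680 mg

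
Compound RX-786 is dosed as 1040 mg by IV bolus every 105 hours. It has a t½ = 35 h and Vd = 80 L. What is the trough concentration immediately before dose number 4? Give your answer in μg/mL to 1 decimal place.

f = (1/2)^(τ/t½) = (1/2)^(105/35) ≈ 0.1250.
C₀ = D/Vd = 1040/80 ≈ 13.000 μg/mL.
Before the 4th dose, 3 doses have been given. Superposition: Cmin = C₀·(f + f² + … + f^3).
≈ 13.000 × (0.1250 + 0.0156 + 0.0020) ≈ 13.000 × 0.1426 ≈ 1.854 μg/mL.

1.9 μg/mL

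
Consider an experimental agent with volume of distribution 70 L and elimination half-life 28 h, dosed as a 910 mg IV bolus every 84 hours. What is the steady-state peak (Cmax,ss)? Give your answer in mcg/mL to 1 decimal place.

τ = 84 h = 3 half-lives, so f = (1/2)^3 = 0.125.
At steady state, R = 1/(1 − 0.125) = 8/7.
Single-dose peak C₀ = D/Vd = 910/70 = 13 mcg/mL.
Steady-state peak Cmax,ss = C₀·R = 13 × 8/7 ≈ 14.857 mcg/mL.

14.9 mcg/mL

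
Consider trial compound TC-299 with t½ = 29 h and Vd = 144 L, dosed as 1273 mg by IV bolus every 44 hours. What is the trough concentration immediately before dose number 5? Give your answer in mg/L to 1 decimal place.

f = (1/2)^(τ/t½) = (1/2)^(44/29) ≈ 0.3494.
C₀ = D/Vd = 1273/144 ≈ 8.840 mg/L.
Before the 5th dose, 4 doses have been given. Superposition: Cmin = C₀·(f + f² + … + f^4).
≈ 8.840 × (0.3494 + 0.1221 + 0.0427 + 0.0149) ≈ 8.840 × 0.5291 ≈ 4.677 mg/L.

4.7 mg/L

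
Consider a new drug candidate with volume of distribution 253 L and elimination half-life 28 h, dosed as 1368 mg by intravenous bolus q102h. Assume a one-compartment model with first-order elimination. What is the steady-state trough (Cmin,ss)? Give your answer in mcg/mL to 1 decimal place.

0.5 mcg/mL

Over one 102-h interval, 102/28 ≈ 3.6429 half-lives elapse, leaving f ≈ 0.0801 of each dose.
Each bolus raises the concentration by D/Vd = 1368/253 ≈ 5.407 mcg/mL.
Steady-state trough Cmin,ss = C₀·f/(1−f) ≈ 5.407 × 0.0801/0.9199 ≈ 0.471 mcg/mL.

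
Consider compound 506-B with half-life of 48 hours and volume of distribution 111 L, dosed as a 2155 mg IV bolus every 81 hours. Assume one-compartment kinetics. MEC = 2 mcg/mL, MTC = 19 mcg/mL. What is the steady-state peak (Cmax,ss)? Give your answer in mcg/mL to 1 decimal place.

28.2 mcg/mL

k = ln2/t½ = ln2/48 ≈ 0.014441 h⁻¹; fraction remaining f = e^(−kτ) = e^(−0.014441×81) ≈ 0.3105.
At steady state, accumulation factor R = 1/(1 − e^(−kτ)) ≈ 1.4503.
Each bolus raises the concentration by D/Vd = 2155/111 ≈ 19.414 mcg/mL.
Steady-state peak Cmax,ss = C₀·R ≈ 19.414 × 1.4503 ≈ 28.156 mcg/mL.
Peak 28.2 mcg/mL vs MTC 19 mcg/mL: exceeds toxic threshold.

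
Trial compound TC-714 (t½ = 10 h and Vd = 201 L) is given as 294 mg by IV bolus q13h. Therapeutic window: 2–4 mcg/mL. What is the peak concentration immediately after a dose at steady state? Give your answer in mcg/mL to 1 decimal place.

2.5 mcg/mL

τ/t½ = 13/10 ≈ 1.3, so fraction remaining f = (1/2)^(13/10) ≈ 0.4061.
At steady state, accumulation factor R = 1/(1 − e^(−kτ)) ≈ 1.6838.
Single-dose peak C₀ = D/Vd = 294/201 ≈ 1.463 mcg/mL.
Steady-state peak Cmax,ss = C₀·R ≈ 1.463 × 1.6838 ≈ 2.463 mcg/mL.
Peak 2.5 mcg/mL vs MTC 4 mcg/mL: below toxic threshold.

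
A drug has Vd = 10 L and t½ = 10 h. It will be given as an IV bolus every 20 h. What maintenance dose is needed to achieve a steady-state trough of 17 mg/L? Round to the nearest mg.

τ/t½ = 20/10 ≈ 2, so f = (1/2)^(20/10) ≈ 0.250000.
Cmin,ss = (D/Vd)·f/(1−f), so D = Cmin,ss·Vd·(1−f)/f.
D = 17 × 10 × (1−f)/f ≈ 17 × 10 × 3.00000 ≈ 510.00 mg.

510 mg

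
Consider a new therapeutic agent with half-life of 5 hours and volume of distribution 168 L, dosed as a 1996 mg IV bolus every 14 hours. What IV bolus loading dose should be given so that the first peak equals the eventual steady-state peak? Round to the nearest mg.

f = (1/2)^(14/5) ≈ 0.143587; accumulation ratio R = 1/(1−f) ≈ 1.16766.
Loading dose to hit Cmax,ss on first dose: D_load = D_maint·R ≈ 1996 × 1.16766 ≈ 2330.65 mg.

2331 mg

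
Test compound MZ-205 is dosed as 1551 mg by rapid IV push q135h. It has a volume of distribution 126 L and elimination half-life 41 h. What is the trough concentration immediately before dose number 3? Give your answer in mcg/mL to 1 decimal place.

1.4 mcg/mL

f = (1/2)^(τ/t½) = (1/2)^(135/41) ≈ 0.1020.
C₀ = D/Vd = 1551/126 ≈ 12.310 mcg/mL.
Before the 3rd dose, 2 doses have been given. Superposition: Cmin = C₀·(f + f²).
≈ 12.310 × (0.1020 + 0.0104) ≈ 12.310 × 0.1124 ≈ 1.384 mcg/mL.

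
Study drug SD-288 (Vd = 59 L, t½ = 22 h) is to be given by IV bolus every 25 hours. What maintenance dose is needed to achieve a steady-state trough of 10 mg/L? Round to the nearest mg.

τ/t½ = 25/22 ≈ 1.1364, so f = (1/2)^(25/22) ≈ 0.454905.
Cmin,ss = (D/Vd)·f/(1−f), so D = Cmin,ss·Vd·(1−f)/f.
D = 10 × 59 × (1−f)/f ≈ 10 × 59 × 1.19826 ≈ 706.97 mg.

707 mg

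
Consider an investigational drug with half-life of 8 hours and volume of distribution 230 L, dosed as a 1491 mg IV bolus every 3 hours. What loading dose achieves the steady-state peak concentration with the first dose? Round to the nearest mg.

f = (1/2)^(3/8) ≈ 0.771105; accumulation ratio R = 1/(1−f) ≈ 4.36882.
Loading dose to hit Cmax,ss on first dose: D_load = D_maint·R ≈ 1491 × 4.36882 ≈ 6513.91 mg.

6514 mg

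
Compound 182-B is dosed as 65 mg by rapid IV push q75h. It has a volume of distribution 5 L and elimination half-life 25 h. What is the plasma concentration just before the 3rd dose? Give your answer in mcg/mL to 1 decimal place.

f = (1/2)^(τ/t½) = (1/2)^(75/25) ≈ 0.1250.
C₀ = D/Vd = 65/5 ≈ 13.000 mcg/mL.
Before the 3rd dose, 2 doses have been given. Superposition: Cmin = C₀·(f + f²).
≈ 13.000 × (0.1250 + 0.0156) ≈ 13.000 × 0.1406 ≈ 1.828 mcg/mL.

1.8 mcg/mL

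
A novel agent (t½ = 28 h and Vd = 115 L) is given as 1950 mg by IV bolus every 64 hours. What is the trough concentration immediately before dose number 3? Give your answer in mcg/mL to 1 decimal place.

f = (1/2)^(τ/t½) = (1/2)^(64/28) ≈ 0.2051.
C₀ = D/Vd = 1950/115 ≈ 16.957 mcg/mL.
Before the 3rd dose, 2 doses have been given. Superposition: Cmin = C₀·(f + f²).
≈ 16.957 × (0.2051 + 0.0421) ≈ 16.957 × 0.2472 ≈ 4.192 mcg/mL.

4.2 mcg/mL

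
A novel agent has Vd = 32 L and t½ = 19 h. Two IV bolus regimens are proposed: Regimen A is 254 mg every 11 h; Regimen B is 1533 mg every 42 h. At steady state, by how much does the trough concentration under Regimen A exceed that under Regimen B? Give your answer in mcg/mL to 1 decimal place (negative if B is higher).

Regimen A: f = (1/2)^(11/19) ≈ 0.6695; Cmin,ss = (254/32)·f/(1−f) ≈ 16.079 mcg/mL.
Regimen B: f = (1/2)^(42/19) ≈ 0.2161; Cmin,ss = (1533/32)·f/(1−f) ≈ 13.206 mcg/mL.
Difference ≈ 16.079 − 13.206 ≈ 2.873 mcg/mL.

2.9 mcg/mL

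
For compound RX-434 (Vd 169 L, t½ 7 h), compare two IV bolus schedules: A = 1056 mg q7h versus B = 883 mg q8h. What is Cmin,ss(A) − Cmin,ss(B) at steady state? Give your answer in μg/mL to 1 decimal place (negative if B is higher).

1.9 μg/mL

Regimen A: f = (1/2)^(7/7) ≈ 0.5000; Cmin,ss = (1056/169)·f/(1−f) ≈ 6.249 μg/mL.
Regimen B: f = (1/2)^(8/7) ≈ 0.4529; Cmin,ss = (883/169)·f/(1−f) ≈ 4.325 μg/mL.
Difference ≈ 6.249 − 4.325 ≈ 1.924 μg/mL.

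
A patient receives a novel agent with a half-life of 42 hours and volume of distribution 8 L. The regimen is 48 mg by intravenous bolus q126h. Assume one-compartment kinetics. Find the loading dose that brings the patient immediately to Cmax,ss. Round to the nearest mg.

f = (1/2)^(126/42) ≈ 0.125000; accumulation ratio R = 1/(1−f) ≈ 1.14286.
Loading dose to hit Cmax,ss on first dose: D_load = D_maint·R ≈ 48 × 1.14286 ≈ 54.86 mg.

55 mg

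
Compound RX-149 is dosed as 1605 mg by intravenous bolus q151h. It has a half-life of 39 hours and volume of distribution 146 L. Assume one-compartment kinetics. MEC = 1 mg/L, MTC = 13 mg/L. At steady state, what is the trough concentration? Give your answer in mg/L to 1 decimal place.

Over one 151-h interval, 151/39 ≈ 3.8718 half-lives elapse, leaving f ≈ 0.0683 of each dose.
Single-dose peak C₀ = D/Vd = 1605/146 ≈ 10.993 mg/L.
Steady-state trough Cmin,ss = C₀·f/(1−f) ≈ 10.993 × 0.0683/0.9317 ≈ 0.806 mg/L.
Trough 0.8 mg/L vs MEC 1 mg/L: subtherapeutic.

0.8 mg/L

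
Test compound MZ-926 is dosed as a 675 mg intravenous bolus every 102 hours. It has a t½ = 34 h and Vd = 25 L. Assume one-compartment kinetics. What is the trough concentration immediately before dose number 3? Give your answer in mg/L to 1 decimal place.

f = (1/2)^(τ/t½) = (1/2)^(102/34) ≈ 0.1250.
C₀ = D/Vd = 675/25 ≈ 27.000 mg/L.
Before the 3rd dose, 2 doses have been given. Superposition: Cmin = C₀·(f + f²).
≈ 27.000 × (0.1250 + 0.0156) ≈ 27.000 × 0.1406 ≈ 3.796 mg/L.

3.8 mg/L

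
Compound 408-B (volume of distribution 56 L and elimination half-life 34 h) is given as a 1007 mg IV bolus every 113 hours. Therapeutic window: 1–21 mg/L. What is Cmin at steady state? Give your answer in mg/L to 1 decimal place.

2.0 mg/L

τ/t½ = 113/34 ≈ 3.3235, so fraction remaining f = (1/2)^(113/34) ≈ 0.0999.
Each bolus raises the concentration by D/Vd = 1007/56 ≈ 17.982 mg/L.
Steady-state trough Cmin,ss = C₀·f/(1−f) ≈ 17.982 × 0.0999/0.9001 ≈ 1.996 mg/L.
Trough 2.0 mg/L vs MEC 1 mg/L: adequate.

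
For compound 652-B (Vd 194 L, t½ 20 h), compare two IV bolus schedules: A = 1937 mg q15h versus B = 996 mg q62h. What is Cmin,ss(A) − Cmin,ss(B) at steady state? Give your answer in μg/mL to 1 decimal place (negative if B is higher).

Regimen A: f = (1/2)^(15/20) ≈ 0.5946; Cmin,ss = (1937/194)·f/(1−f) ≈ 14.644 μg/mL.
Regimen B: f = (1/2)^(62/20) ≈ 0.1166; Cmin,ss = (996/194)·f/(1−f) ≈ 0.678 μg/mL.
Difference ≈ 14.644 − 0.678 ≈ 13.966 μg/mL.

14.0 μg/mL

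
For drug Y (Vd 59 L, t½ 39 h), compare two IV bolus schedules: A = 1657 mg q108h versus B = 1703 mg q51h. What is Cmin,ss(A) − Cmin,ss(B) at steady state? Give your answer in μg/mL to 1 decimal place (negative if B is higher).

Regimen A: f = (1/2)^(108/39) ≈ 0.1467; Cmin,ss = (1657/59)·f/(1−f) ≈ 4.828 μg/mL.
Regimen B: f = (1/2)^(51/39) ≈ 0.4040; Cmin,ss = (1703/59)·f/(1−f) ≈ 19.566 μg/mL.
Difference ≈ 4.828 − 19.566 ≈ -14.738 μg/mL.

-14.7 μg/mL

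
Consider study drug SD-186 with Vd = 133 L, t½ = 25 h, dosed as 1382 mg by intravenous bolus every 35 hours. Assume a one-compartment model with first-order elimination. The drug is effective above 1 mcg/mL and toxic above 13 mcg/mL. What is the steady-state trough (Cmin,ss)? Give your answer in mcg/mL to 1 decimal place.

τ/t½ = 35/25 ≈ 1.4, so fraction remaining f = (1/2)^(35/25) ≈ 0.3789.
Each bolus raises the concentration by D/Vd = 1382/133 ≈ 10.391 mcg/mL.
Steady-state trough Cmin,ss = C₀·f/(1−f) ≈ 10.391 × 0.3789/0.6211 ≈ 6.339 mcg/mL.
Trough 6.3 mcg/mL vs MEC 1 mcg/mL: adequate.

6.3 mcg/mL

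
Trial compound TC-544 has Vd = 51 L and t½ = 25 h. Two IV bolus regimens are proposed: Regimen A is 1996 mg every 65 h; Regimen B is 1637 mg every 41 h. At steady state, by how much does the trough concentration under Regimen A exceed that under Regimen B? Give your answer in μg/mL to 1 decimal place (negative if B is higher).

Regimen A: f = (1/2)^(65/25) ≈ 0.1649; Cmin,ss = (1996/51)·f/(1−f) ≈ 7.728 μg/mL.
Regimen B: f = (1/2)^(41/25) ≈ 0.3209; Cmin,ss = (1637/51)·f/(1−f) ≈ 15.168 μg/mL.
Difference ≈ 7.728 − 15.168 ≈ -7.440 μg/mL.

-7.4 μg/mL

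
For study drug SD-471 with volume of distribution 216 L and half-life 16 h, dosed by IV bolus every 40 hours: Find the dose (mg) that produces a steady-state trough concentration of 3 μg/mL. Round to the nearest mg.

τ/t½ = 40/16 ≈ 2.5, so f = (1/2)^(40/16) ≈ 0.176777.
Cmin,ss = (D/Vd)·f/(1−f), so D = Cmin,ss·Vd·(1−f)/f.
D = 3 × 216 × (1−f)/f ≈ 3 × 216 × 4.65684 ≈ 3017.63 mg.

3018 mg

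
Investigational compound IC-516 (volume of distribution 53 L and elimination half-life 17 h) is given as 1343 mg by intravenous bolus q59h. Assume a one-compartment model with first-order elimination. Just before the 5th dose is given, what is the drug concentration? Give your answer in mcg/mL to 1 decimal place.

f = (1/2)^(τ/t½) = (1/2)^(59/17) ≈ 0.0902.
C₀ = D/Vd = 1343/53 ≈ 25.340 mcg/mL.
Before the 5th dose, 4 doses have been given. Superposition: Cmin = C₀·(f + f² + … + f^4).
≈ 25.340 × (0.0902 + 0.0081 + 0.0007 + 0.0001) ≈ 25.340 × 0.0991 ≈ 2.511 mcg/mL.

2.5 mcg/mL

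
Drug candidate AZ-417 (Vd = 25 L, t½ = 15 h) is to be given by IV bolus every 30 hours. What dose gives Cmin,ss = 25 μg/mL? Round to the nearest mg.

τ/t½ = 30/15 ≈ 2, so f = (1/2)^(30/15) ≈ 0.250000.
Cmin,ss = (D/Vd)·f/(1−f), so D = Cmin,ss·Vd·(1−f)/f.
D = 25 × 25 × (1−f)/f ≈ 25 × 25 × 3.00000 ≈ 1875.00 mg.

1875 mg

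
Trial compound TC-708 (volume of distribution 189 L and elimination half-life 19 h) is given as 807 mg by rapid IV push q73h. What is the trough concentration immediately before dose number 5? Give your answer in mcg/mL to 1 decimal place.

f = (1/2)^(τ/t½) = (1/2)^(73/19) ≈ 0.0697.
C₀ = D/Vd = 807/189 ≈ 4.270 mcg/mL.
Before the 5th dose, 4 doses have been given. Superposition: Cmin = C₀·(f + f² + … + f^4).
≈ 4.270 × (0.0697 + 0.0049 + 0.0003 + 0.0000) ≈ 4.270 × 0.0749 ≈ 0.320 mcg/mL.

0.3 mcg/mL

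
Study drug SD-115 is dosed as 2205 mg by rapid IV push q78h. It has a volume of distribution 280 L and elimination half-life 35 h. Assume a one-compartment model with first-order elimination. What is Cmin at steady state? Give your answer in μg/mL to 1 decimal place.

2.1 μg/mL

τ/t½ = 78/35 ≈ 2.2286, so fraction remaining f = (1/2)^(78/35) ≈ 0.2134.
Accumulation ratio R = 1/(1 − f) ≈ 1/0.7866 ≈ 1.2713.
Each bolus raises the concentration by D/Vd = 2205/280 ≈ 7.875 μg/mL.
Steady-state peak Cmax,ss = C₀·R ≈ 7.875 × 1.2713 ≈ 10.011 μg/mL.
One interval later, Cmin,ss = Cmax,ss·e^(−kτ) ≈ 10.011 × 0.2134 ≈ 2.136 μg/mL.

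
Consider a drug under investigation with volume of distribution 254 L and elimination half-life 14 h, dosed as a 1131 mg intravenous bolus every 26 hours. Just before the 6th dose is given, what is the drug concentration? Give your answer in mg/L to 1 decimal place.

1.7 mg/L

f = (1/2)^(τ/t½) = (1/2)^(26/14) ≈ 0.2760.
C₀ = D/Vd = 1131/254 ≈ 4.453 mg/L.
Before the 6th dose, 5 doses have been given. Superposition: Cmin = C₀·(f + f² + … + f^5).
≈ 4.453 × (0.2760 + 0.0762 + 0.0210 + 0.0058 + 0.0016) ≈ 4.453 × 0.3806 ≈ 1.695 mg/L.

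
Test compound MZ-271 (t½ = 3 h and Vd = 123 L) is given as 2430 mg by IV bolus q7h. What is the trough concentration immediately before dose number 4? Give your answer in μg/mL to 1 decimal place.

4.9 μg/mL

f = (1/2)^(τ/t½) = (1/2)^(7/3) ≈ 0.1984.
C₀ = D/Vd = 2430/123 ≈ 19.756 μg/mL.
Before the 4th dose, 3 doses have been given. Superposition: Cmin = C₀·(f + f² + … + f^3).
≈ 19.756 × (0.1984 + 0.0394 + 0.0078) ≈ 19.756 × 0.2456 ≈ 4.852 μg/mL.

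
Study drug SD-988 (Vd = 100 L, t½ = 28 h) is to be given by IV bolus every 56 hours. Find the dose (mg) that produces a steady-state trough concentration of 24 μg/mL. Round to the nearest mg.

7200 mg

τ/t½ = 56/28 ≈ 2, so f = (1/2)^(56/28) ≈ 0.250000.
Cmin,ss = (D/Vd)·f/(1−f), so D = Cmin,ss·Vd·(1−f)/f.
D = 24 × 100 × (1−f)/f ≈ 24 × 100 × 3.00000 ≈ 7200.00 mg.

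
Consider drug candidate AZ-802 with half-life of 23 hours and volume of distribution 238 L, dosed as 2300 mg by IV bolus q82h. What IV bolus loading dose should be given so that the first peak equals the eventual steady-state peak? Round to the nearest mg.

f = (1/2)^(82/23) ≈ 0.084482; accumulation ratio R = 1/(1−f) ≈ 1.09228.
Loading dose to hit Cmax,ss on first dose: D_load = D_maint·R ≈ 2300 × 1.09228 ≈ 2512.24 mg.

2512 mg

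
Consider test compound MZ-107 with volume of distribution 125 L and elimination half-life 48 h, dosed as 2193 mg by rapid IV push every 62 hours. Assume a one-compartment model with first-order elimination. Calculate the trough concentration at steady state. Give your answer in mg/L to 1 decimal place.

12.1 mg/L

k = ln2/t½ = ln2/48 ≈ 0.014441 h⁻¹; fraction remaining f = e^(−kτ) = e^(−0.014441×62) ≈ 0.4085.
Each bolus raises the concentration by D/Vd = 2193/125 ≈ 17.544 mg/L.
Steady-state trough Cmin,ss = C₀·f/(1−f) ≈ 17.544 × 0.4085/0.5915 ≈ 12.116 mg/L.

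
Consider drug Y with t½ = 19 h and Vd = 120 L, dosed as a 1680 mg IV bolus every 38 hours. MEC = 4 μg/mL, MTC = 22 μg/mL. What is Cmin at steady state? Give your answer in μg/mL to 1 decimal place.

4.7 μg/mL

τ = 38 h = 2 half-lives, so f = (1/2)^2 = 0.25.
Accumulation ratio R = 1/(1 − f) = 1/0.75 = 4/3.
Single-dose peak C₀ = D/Vd = 1680/120 = 14 μg/mL.
Steady-state peak Cmax,ss = C₀·R = 14 × 4/3 ≈ 18.667 μg/mL.
Steady-state trough Cmin,ss = Cmax,ss·f ≈ 18.667 × 0.25 ≈ 4.667 μg/mL.
Trough 4.7 μg/mL vs MEC 4 μg/mL: adequate.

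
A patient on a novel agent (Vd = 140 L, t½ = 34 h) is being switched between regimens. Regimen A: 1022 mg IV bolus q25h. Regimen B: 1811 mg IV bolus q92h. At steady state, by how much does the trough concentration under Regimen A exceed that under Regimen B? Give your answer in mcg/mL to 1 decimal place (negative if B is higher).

Regimen A: f = (1/2)^(25/34) ≈ 0.6007; Cmin,ss = (1022/140)·f/(1−f) ≈ 10.982 mcg/mL.
Regimen B: f = (1/2)^(92/34) ≈ 0.1533; Cmin,ss = (1811/140)·f/(1−f) ≈ 2.342 mcg/mL.
Difference ≈ 10.982 − 2.342 ≈ 8.640 mcg/mL.

8.6 mcg/mL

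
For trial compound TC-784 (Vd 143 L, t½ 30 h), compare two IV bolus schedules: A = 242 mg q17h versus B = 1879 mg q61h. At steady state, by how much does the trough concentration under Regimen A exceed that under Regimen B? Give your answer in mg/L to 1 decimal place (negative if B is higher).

-0.7 mg/L

Regimen A: f = (1/2)^(17/30) ≈ 0.6752; Cmin,ss = (242/143)·f/(1−f) ≈ 3.518 mg/L.
Regimen B: f = (1/2)^(61/30) ≈ 0.2443; Cmin,ss = (1879/143)·f/(1−f) ≈ 4.248 mg/L.
Difference ≈ 3.518 − 4.248 ≈ -0.730 mg/L.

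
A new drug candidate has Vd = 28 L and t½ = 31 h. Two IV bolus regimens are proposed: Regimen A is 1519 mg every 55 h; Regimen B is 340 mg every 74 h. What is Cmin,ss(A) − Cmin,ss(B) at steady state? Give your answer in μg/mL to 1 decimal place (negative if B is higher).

Regimen A: f = (1/2)^(55/31) ≈ 0.2924; Cmin,ss = (1519/28)·f/(1−f) ≈ 22.418 μg/mL.
Regimen B: f = (1/2)^(74/31) ≈ 0.1912; Cmin,ss = (340/28)·f/(1−f) ≈ 2.871 μg/mL.
Difference ≈ 22.418 − 2.871 ≈ 19.547 μg/mL.

19.5 μg/mL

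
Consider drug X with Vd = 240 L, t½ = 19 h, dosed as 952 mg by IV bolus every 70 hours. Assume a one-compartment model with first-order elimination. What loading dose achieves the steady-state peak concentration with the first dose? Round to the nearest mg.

1032 mg

f = (1/2)^(70/19) ≈ 0.077793; accumulation ratio R = 1/(1−f) ≈ 1.08436.
Loading dose to hit Cmax,ss on first dose: D_load = D_maint·R ≈ 952 × 1.08436 ≈ 1032.31 mg.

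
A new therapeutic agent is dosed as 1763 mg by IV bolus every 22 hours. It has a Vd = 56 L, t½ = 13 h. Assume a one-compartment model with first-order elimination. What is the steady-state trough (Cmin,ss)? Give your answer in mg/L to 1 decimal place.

14.1 mg/L

τ/t½ = 22/13 ≈ 1.6923, so fraction remaining f = (1/2)^(22/13) ≈ 0.3094.
Accumulation ratio R = 1/(1 − f) ≈ 1/0.6906 ≈ 1.4480.
Each bolus raises the concentration by D/Vd = 1763/56 ≈ 31.482 mg/L.
Cmax,ss = C₀/(1 − f) ≈ 31.482/0.6906 ≈ 45.586 mg/L.
One interval later, Cmin,ss = Cmax,ss·e^(−kτ) ≈ 45.586 × 0.3094 ≈ 14.104 mg/L.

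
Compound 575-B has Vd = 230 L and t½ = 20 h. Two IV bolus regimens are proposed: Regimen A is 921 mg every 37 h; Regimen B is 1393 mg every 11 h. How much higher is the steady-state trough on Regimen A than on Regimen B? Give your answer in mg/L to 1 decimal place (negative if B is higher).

Regimen A: f = (1/2)^(37/20) ≈ 0.2774; Cmin,ss = (921/230)·f/(1−f) ≈ 1.537 mg/L.
Regimen B: f = (1/2)^(11/20) ≈ 0.6830; Cmin,ss = (1393/230)·f/(1−f) ≈ 13.049 mg/L.
Difference ≈ 1.537 − 13.049 ≈ -11.512 mg/L.

-11.5 mg/L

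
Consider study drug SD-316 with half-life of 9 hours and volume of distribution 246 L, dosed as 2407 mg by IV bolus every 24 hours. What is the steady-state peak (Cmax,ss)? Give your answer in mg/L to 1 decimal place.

11.6 mg/L

k = ln2/t½ = ln2/9 ≈ 0.077016 h⁻¹; fraction remaining f = e^(−kτ) = e^(−0.077016×24) ≈ 0.1575.
At steady state, accumulation factor R = 1/(1 − e^(−kτ)) ≈ 1.1869.
Each bolus raises the concentration by D/Vd = 2407/246 ≈ 9.785 mg/L.
Steady-state peak Cmax,ss = C₀·R ≈ 9.785 × 1.1869 ≈ 11.614 mg/L.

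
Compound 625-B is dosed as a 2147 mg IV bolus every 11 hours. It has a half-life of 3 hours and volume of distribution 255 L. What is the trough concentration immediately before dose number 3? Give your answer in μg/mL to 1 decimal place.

f = (1/2)^(τ/t½) = (1/2)^(11/3) ≈ 0.0787.
C₀ = D/Vd = 2147/255 ≈ 8.420 μg/mL.
Before the 3rd dose, 2 doses have been given. Superposition: Cmin = C₀·(f + f²).
≈ 8.420 × (0.0787 + 0.0062) ≈ 8.420 × 0.0849 ≈ 0.715 μg/mL.

0.7 μg/mL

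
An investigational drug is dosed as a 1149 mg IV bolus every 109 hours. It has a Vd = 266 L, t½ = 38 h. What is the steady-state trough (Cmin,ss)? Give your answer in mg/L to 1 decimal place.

Over one 109-h interval, 109/38 ≈ 2.8684 half-lives elapse, leaving f ≈ 0.1369 of each dose.
At steady state, accumulation factor R = 1/(1 − e^(−kτ)) ≈ 1.1586.
Each bolus raises the concentration by D/Vd = 1149/266 ≈ 4.320 mg/L.
Cmax,ss = C₀/(1 − f) ≈ 4.320/0.8631 ≈ 5.005 mg/L.
One interval later, Cmin,ss = Cmax,ss·e^(−kτ) ≈ 5.005 × 0.1369 ≈ 0.685 mg/L.

0.7 mg/L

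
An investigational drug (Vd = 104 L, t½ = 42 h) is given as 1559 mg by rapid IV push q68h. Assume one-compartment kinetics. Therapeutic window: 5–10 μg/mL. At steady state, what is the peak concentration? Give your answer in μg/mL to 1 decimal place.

τ/t½ = 68/42 ≈ 1.619, so fraction remaining f = (1/2)^(68/42) ≈ 0.3256.
At steady state, accumulation factor R = 1/(1 − e^(−kτ)) ≈ 1.4828.
Each bolus raises the concentration by D/Vd = 1559/104 ≈ 14.990 μg/mL.
Steady-state peak Cmax,ss = C₀·R ≈ 14.990 × 1.4828 ≈ 22.227 μg/mL.
Peak 22.2 μg/mL vs MTC 10 μg/mL: exceeds toxic threshold.

22.2 μg/mL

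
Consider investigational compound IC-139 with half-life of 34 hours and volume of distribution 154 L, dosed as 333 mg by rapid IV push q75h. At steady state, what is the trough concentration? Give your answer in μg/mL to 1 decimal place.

0.6 μg/mL

Over one 75-h interval, 75/34 ≈ 2.2059 half-lives elapse, leaving f ≈ 0.2168 of each dose.
At steady state, accumulation factor R = 1/(1 − e^(−kτ)) ≈ 1.2768.
Each bolus raises the concentration by D/Vd = 333/154 ≈ 2.162 μg/mL.
Steady-state peak Cmax,ss = C₀·R ≈ 2.162 × 1.2768 ≈ 2.760 μg/mL.
Steady-state trough Cmin,ss = Cmax,ss·f ≈ 2.760 × 0.2168 ≈ 0.598 μg/mL.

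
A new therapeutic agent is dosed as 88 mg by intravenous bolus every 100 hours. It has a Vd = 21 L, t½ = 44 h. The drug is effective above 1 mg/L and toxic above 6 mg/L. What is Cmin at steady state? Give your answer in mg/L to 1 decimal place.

k = ln2/t½ = ln2/44 ≈ 0.015753 h⁻¹; fraction remaining f = e^(−kτ) = e^(−0.015753×100) ≈ 0.2069.
At steady state, accumulation factor R = 1/(1 − e^(−kτ)) ≈ 1.2609.
Single-dose peak C₀ = D/Vd = 88/21 ≈ 4.190 mg/L.
Cmax,ss = C₀/(1 − f) ≈ 4.190/0.7931 ≈ 5.283 mg/L.
One interval later, Cmin,ss = Cmax,ss·e^(−kτ) ≈ 5.283 × 0.2069 ≈ 1.093 mg/L.
Trough 1.1 mg/L vs MEC 1 mg/L: adequate.

1.1 mg/L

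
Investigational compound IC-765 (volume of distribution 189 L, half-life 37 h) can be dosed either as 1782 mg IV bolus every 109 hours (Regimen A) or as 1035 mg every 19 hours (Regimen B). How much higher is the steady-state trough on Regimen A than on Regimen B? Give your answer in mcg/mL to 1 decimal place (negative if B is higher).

-11.4 mcg/mL

Regimen A: f = (1/2)^(109/37) ≈ 0.1298; Cmin,ss = (1782/189)·f/(1−f) ≈ 1.406 mcg/mL.
Regimen B: f = (1/2)^(19/37) ≈ 0.7005; Cmin,ss = (1035/189)·f/(1−f) ≈ 12.808 mcg/mL.
Difference ≈ 1.406 − 12.808 ≈ -11.402 mcg/mL.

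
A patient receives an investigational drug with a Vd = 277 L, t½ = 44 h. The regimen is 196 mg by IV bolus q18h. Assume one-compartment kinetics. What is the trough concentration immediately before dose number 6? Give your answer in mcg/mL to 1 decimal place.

1.6 mcg/mL

f = (1/2)^(τ/t½) = (1/2)^(18/44) ≈ 0.7531.
C₀ = D/Vd = 196/277 ≈ 0.708 mcg/mL.
Before the 6th dose, 5 doses have been given. Superposition: Cmin = C₀·(f + f² + … + f^5).
≈ 0.708 × (0.7531 + 0.5672 + 0.4271 + 0.3217 + 0.2422) ≈ 0.708 × 2.3113 ≈ 1.636 mcg/mL.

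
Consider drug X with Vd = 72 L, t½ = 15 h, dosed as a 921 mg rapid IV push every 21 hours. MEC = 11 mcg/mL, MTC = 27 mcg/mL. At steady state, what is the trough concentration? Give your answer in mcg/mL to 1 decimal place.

7.8 mcg/mL

τ/t½ = 21/15 ≈ 1.4, so fraction remaining f = (1/2)^(21/15) ≈ 0.3789.
Accumulation ratio R = 1/(1 − f) ≈ 1/0.6211 ≈ 1.6100.
Each bolus raises the concentration by D/Vd = 921/72 ≈ 12.792 mcg/mL.
Cmax,ss = C₀/(1 − f) ≈ 12.792/0.6211 ≈ 20.596 mcg/mL.
One interval later, Cmin,ss = Cmax,ss·e^(−kτ) ≈ 20.596 × 0.3789 ≈ 7.804 mcg/mL.
Trough 7.8 mcg/mL vs MEC 11 mcg/mL: subtherapeutic.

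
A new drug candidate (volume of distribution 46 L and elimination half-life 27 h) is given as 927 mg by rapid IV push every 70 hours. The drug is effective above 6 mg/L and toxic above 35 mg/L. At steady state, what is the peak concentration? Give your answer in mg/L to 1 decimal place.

Over one 70-h interval, 70/27 ≈ 2.5926 half-lives elapse, leaving f ≈ 0.1658 of each dose.
At steady state, accumulation factor R = 1/(1 − e^(−kτ)) ≈ 1.1988.
Single-dose peak C₀ = D/Vd = 927/46 ≈ 20.152 mg/L.
Cmax,ss = C₀/(1 − f) ≈ 20.152/0.8342 ≈ 24.157 mg/L.
Peak 24.2 mg/L vs MTC 35 mg/L: below toxic threshold.

24.2 mg/L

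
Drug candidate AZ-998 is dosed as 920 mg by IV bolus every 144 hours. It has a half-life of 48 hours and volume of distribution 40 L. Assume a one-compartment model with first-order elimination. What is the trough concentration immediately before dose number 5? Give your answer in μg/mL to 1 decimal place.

3.3 μg/mL

f = (1/2)^(τ/t½) = (1/2)^(144/48) ≈ 0.1250.
C₀ = D/Vd = 920/40 ≈ 23.000 μg/mL.
Before the 5th dose, 4 doses have been given. Superposition: Cmin = C₀·(f + f² + … + f^4).
≈ 23.000 × (0.1250 + 0.0156 + 0.0020 + 0.0002) ≈ 23.000 × 0.1428 ≈ 3.284 μg/mL.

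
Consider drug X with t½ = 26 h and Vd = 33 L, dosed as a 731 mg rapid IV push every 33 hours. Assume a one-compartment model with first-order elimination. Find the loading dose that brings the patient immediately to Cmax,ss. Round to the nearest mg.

f = (1/2)^(33/26) ≈ 0.414881; accumulation ratio R = 1/(1−f) ≈ 1.70905.
Loading dose to hit Cmax,ss on first dose: D_load = D_maint·R ≈ 731 × 1.70905 ≈ 1249.32 mg.

1249 mg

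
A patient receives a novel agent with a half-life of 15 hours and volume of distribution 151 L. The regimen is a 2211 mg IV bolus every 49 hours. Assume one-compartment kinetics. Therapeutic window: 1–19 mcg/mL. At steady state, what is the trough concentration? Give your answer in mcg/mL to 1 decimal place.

k = ln2/t½ = ln2/15 ≈ 0.046210 h⁻¹; fraction remaining f = e^(−kτ) = e^(−0.046210×49) ≈ 0.1039.
Accumulation ratio R = 1/(1 − f) ≈ 1/0.8961 ≈ 1.1159.
Single-dose peak C₀ = D/Vd = 2211/151 ≈ 14.642 mcg/mL.
Cmax,ss = C₀/(1 − f) ≈ 14.642/0.8961 ≈ 16.340 mcg/mL.
One interval later, Cmin,ss = Cmax,ss·e^(−kτ) ≈ 16.340 × 0.1039 ≈ 1.698 mcg/mL.
Trough 1.7 mcg/mL vs MEC 1 mcg/mL: adequate.

1.7 mcg/mL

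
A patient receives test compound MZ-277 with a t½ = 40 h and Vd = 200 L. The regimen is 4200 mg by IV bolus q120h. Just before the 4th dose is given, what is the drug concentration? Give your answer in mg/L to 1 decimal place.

3.0 mg/L

f = (1/2)^(τ/t½) = (1/2)^(120/40) ≈ 0.1250.
C₀ = D/Vd = 4200/200 ≈ 21.000 mg/L.
Before the 4th dose, 3 doses have been given. Superposition: Cmin = C₀·(f + f² + … + f^3).
≈ 21.000 × (0.1250 + 0.0156 + 0.0020) ≈ 21.000 × 0.1426 ≈ 2.995 mg/L.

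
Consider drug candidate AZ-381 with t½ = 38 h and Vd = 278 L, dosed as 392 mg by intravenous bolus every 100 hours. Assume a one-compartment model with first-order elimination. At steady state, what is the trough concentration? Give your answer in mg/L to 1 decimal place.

τ/t½ = 100/38 ≈ 2.6316, so fraction remaining f = (1/2)^(100/38) ≈ 0.1614.
At steady state, accumulation factor R = 1/(1 − e^(−kτ)) ≈ 1.1925.
Single-dose peak C₀ = D/Vd = 392/278 ≈ 1.410 mg/L.
Cmax,ss = C₀/(1 − f) ≈ 1.410/0.8386 ≈ 1.681 mg/L.
Steady-state trough Cmin,ss = Cmax,ss·f ≈ 1.681 × 0.1614 ≈ 0.271 mg/L.

0.3 mg/L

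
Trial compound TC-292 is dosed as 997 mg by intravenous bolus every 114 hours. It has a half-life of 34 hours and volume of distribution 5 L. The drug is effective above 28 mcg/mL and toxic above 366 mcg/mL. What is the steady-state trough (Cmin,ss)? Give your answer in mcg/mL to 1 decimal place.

Over one 114-h interval, 114/34 ≈ 3.3529 half-lives elapse, leaving f ≈ 0.0979 of each dose.
At steady state, accumulation factor R = 1/(1 − e^(−kτ)) ≈ 1.1085.
Single-dose peak C₀ = D/Vd = 997/5 ≈ 199.400 mcg/mL.
Steady-state peak Cmax,ss = C₀·R ≈ 199.400 × 1.1085 ≈ 221.035 mcg/mL.
One interval later, Cmin,ss = Cmax,ss·e^(−kτ) ≈ 221.035 × 0.0979 ≈ 21.639 mcg/mL.
Trough 21.6 mcg/mL vs MEC 28 mcg/mL: subtherapeutic.

21.6 mcg/mL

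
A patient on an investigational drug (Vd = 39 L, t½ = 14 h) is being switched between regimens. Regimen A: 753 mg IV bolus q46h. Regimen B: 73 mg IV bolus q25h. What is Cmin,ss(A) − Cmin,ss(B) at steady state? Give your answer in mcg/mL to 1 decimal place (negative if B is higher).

1.4 mcg/mL

Regimen A: f = (1/2)^(46/14) ≈ 0.1025; Cmin,ss = (753/39)·f/(1−f) ≈ 2.205 mcg/mL.
Regimen B: f = (1/2)^(25/14) ≈ 0.2900; Cmin,ss = (73/39)·f/(1−f) ≈ 0.765 mcg/mL.
Difference ≈ 2.205 − 0.765 ≈ 1.440 mcg/mL.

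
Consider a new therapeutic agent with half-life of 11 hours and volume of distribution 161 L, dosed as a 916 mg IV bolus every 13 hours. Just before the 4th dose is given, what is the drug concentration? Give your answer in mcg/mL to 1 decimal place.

4.1 mcg/mL

f = (1/2)^(τ/t½) = (1/2)^(13/11) ≈ 0.4408.
C₀ = D/Vd = 916/161 ≈ 5.689 mcg/mL.
Before the 4th dose, 3 doses have been given. Superposition: Cmin = C₀·(f + f² + … + f^3).
≈ 5.689 × (0.4408 + 0.1943 + 0.0856) ≈ 5.689 × 0.7207 ≈ 4.100 mcg/mL.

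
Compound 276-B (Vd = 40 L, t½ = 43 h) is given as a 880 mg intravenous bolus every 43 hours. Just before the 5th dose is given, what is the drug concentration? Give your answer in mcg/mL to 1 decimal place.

f = (1/2)^(τ/t½) = (1/2)^(43/43) ≈ 0.5000.
C₀ = D/Vd = 880/40 ≈ 22.000 mcg/mL.
Before the 5th dose, 4 doses have been given. Superposition: Cmin = C₀·(f + f² + … + f^4).
≈ 22.000 × (0.5000 + 0.2500 + 0.1250 + 0.0625) ≈ 22.000 × 0.9375 ≈ 20.625 mcg/mL.

20.6 mcg/mL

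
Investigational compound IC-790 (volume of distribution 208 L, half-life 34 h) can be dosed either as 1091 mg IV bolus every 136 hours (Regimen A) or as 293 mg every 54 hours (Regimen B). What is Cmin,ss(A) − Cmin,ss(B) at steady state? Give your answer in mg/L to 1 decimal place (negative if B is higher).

-0.4 mg/L

Regimen A: f = (1/2)^(136/34) ≈ 0.0625; Cmin,ss = (1091/208)·f/(1−f) ≈ 0.350 mg/L.
Regimen B: f = (1/2)^(54/34) ≈ 0.3326; Cmin,ss = (293/208)·f/(1−f) ≈ 0.702 mg/L.
Difference ≈ 0.350 − 0.702 ≈ -0.352 mg/L.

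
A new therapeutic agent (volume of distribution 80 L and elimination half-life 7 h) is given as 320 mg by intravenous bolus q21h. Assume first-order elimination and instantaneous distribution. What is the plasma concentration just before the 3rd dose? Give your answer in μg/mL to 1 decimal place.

f = (1/2)^(τ/t½) = (1/2)^(21/7) ≈ 0.1250.
C₀ = D/Vd = 320/80 ≈ 4.000 μg/mL.
Before the 3rd dose, 2 doses have been given. Superposition: Cmin = C₀·(f + f²).
≈ 4.000 × (0.1250 + 0.0156) ≈ 4.000 × 0.1406 ≈ 0.562 μg/mL.

0.6 μg/mL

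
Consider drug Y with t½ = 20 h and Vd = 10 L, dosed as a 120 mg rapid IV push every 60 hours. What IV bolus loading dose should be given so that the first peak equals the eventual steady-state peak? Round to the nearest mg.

f = (1/2)^(60/20) ≈ 0.125000; accumulation ratio R = 1/(1−f) ≈ 1.14286.
Loading dose to hit Cmax,ss on first dose: D_load = D_maint·R ≈ 120 × 1.14286 ≈ 137.14 mg.

137 mg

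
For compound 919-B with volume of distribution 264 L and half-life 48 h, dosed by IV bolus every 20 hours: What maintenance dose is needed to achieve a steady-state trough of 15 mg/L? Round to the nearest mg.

τ/t½ = 20/48 ≈ 0.41667, so f = (1/2)^(20/48) ≈ 0.749154.
Cmin,ss = (D/Vd)·f/(1−f), so D = Cmin,ss·Vd·(1−f)/f.
D = 15 × 264 × (1−f)/f ≈ 15 × 264 × 0.33484 ≈ 1325.97 mg.

1326 mg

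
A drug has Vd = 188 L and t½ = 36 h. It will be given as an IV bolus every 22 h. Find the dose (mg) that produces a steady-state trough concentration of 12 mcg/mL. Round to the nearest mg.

τ/t½ = 22/36 ≈ 0.61111, so f = (1/2)^(22/36) ≈ 0.654692.
Cmin,ss = (D/Vd)·f/(1−f), so D = Cmin,ss·Vd·(1−f)/f.
D = 12 × 188 × (1−f)/f ≈ 12 × 188 × 0.52744 ≈ 1189.90 mg.

1190 mg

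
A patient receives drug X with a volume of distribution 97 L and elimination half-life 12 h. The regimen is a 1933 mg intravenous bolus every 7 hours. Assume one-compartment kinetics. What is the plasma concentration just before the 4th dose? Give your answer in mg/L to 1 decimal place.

28.1 mg/L

f = (1/2)^(τ/t½) = (1/2)^(7/12) ≈ 0.6674.
C₀ = D/Vd = 1933/97 ≈ 19.928 mg/L.
Before the 4th dose, 3 doses have been given. Superposition: Cmin = C₀·(f + f² + … + f^3).
≈ 19.928 × (0.6674 + 0.4454 + 0.2973) ≈ 19.928 × 1.4101 ≈ 28.100 mg/L.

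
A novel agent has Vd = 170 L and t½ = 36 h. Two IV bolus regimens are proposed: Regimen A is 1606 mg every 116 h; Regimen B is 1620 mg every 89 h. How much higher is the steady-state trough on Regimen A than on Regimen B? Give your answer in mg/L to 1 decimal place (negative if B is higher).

-1.0 mg/L

Regimen A: f = (1/2)^(116/36) ≈ 0.1072; Cmin,ss = (1606/170)·f/(1−f) ≈ 1.134 mg/L.
Regimen B: f = (1/2)^(89/36) ≈ 0.1802; Cmin,ss = (1620/170)·f/(1−f) ≈ 2.095 mg/L.
Difference ≈ 1.134 − 2.095 ≈ -0.961 mg/L.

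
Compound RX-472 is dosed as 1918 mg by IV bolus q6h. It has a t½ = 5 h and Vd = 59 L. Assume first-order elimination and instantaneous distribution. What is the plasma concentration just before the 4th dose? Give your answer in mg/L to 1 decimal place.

f = (1/2)^(τ/t½) = (1/2)^(6/5) ≈ 0.4353.
C₀ = D/Vd = 1918/59 ≈ 32.508 mg/L.
Before the 4th dose, 3 doses have been given. Superposition: Cmin = C₀·(f + f² + … + f^3).
≈ 32.508 × (0.4353 + 0.1895 + 0.0825) ≈ 32.508 × 0.7073 ≈ 22.993 mg/L.

23.0 mg/L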